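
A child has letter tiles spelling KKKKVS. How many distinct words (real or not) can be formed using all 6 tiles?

Letter multiplicities in KKKKVS: K×4, S×1, V×1.
The number of distinct arrangements is 6!/(4!) = 720/24 = 30.

30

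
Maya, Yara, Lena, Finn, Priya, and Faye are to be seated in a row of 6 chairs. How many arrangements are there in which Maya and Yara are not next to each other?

480

Of the 6! = 720 arrangements, those with Maya and Yara adjacent number 2 × 5! = 240 (treat the pair as a block with 2 internal orders).
Complementary counting: 720 − 240 = 480.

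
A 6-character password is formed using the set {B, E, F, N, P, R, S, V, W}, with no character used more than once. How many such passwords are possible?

60480

This is a permutation of 6 out of 9: P(9,6) = 9!/3!.
9 × 8 × 7 × 6 × 5 × 4 = 60480.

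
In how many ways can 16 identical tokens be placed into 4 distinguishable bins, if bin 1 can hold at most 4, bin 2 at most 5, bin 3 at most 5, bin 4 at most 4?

10

Ignoring the caps, the number of non-negative solutions to x_1+…+x_4 = 16 is C(19,3) = 969.
Subtract solutions that violate a single cap (substitute x_i' = x_i − (cap_i+1)): x_1 ≥ 5 gives C(14,3) = 364; x_2 ≥ 6 gives C(13,3) = 286; x_3 ≥ 6 gives C(13,3) = 286; x_4 ≥ 5 gives C(14,3) = 364. Together 1300.
Add back pairs where two caps are both exceeded: 56 + 56 + 84 + 35 + 56 + 56 = 343.
Subtract triples: 0 + 1 + 1 + 0 = 2.
By inclusion–exclusion the count is 969 − 1300 + 343 − 2 = 10.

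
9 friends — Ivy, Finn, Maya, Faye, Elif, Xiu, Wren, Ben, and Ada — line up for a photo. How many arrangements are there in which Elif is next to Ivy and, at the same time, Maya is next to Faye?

20160

Treat {Elif,Ivy} as one block (2 orders) and {Maya,Faye} as another (2 orders).
That leaves 7 units to arrange: 2 × 2 × 7! = 4 × 5040 = 20160.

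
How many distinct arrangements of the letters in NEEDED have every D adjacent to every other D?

Treat the 2 copies of D as a single block. The multiset to arrange is then {DD, E, E, E, N}, 5 items in all.
That gives (5)!/(3!) = 20 arrangements.

20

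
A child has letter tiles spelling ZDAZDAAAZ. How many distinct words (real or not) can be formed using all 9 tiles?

The 9 letters of ZDAZDAAAZ have repeats: A appearing 4 times, D appearing twice, and Z appearing 3 times.
The number of distinct arrangements is 9!/(4!·3!·2!) = 362880/288 = 1260.

1260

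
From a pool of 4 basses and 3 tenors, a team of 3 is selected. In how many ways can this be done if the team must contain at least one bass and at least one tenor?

Unrestricted: C(7,3) = 35 ways to pick any 3 of the 7.
Subtract selections that omit an entire group: no basses → C(3,3) = 1; no tenors → C(4,3) = 4.
Both groups omitted at once is impossible, so 35 − 5 = 30.

30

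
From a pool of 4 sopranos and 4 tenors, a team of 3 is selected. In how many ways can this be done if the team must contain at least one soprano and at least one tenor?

Total 3-person selections from all 8: C(8,3) = 56.
Selections missing a whole group: no sopranos → C(4,3) = 4; no tenors → C(4,3) = 4.
Both groups omitted at once is impossible, so 56 − 8 = 48.

48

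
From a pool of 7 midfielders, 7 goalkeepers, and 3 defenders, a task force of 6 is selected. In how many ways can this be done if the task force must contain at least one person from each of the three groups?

With no constraint there are C(17,6) = 12376 possible selections.
Subtract selections that omit an entire group: no midfielders → C(10,6) = 210; no goalkeepers → C(10,6) = 210; no defenders → C(14,6) = 3003.
Add back selections omitting two groups (i.e. drawn from a single group): C(7,6) + C(7,6) + C(3,6) = 14.
By inclusion–exclusion: 12376 − 3423 + 14 = 8967.

8967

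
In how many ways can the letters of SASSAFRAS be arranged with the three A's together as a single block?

210

Treat the 3 copies of A as a single block. The multiset to arrange is then {AAA, F, R, S, S, S, S}, 7 items in all.
That gives (7)!/(4!) = 210 arrangements.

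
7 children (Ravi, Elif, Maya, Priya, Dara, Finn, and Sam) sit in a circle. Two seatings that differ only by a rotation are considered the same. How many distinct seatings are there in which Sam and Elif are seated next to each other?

Glue Sam and Elif into a block (2 internal orders). Seating 6 units around a circle gives (5)! arrangements.
So 2 × (5)! = 2 × 120 = 240.

240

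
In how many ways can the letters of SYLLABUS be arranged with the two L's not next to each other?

7560

There are 8!/(2!·2!) = 10080 arrangements of SYLLABUS in total.
Arrangements with the L's together: treat LL as one letter, giving (7)!/(2!) = 2520.
Hence 10080 − 2520 = 7560.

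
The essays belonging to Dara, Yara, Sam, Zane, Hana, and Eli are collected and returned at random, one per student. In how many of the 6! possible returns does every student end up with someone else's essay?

Count assignments avoiding every fixed point. For any j of the 6 students fixed to their own essay, the other 6−j can be arranged in (6−j)! ways.
By inclusion–exclusion this is Σ_{j=0}^{6} (−1)^j C(6,j)·(6−j)!.
Computing: 720 − 720 + 360 − 120 + 30 − 6 + 1 = 265.

265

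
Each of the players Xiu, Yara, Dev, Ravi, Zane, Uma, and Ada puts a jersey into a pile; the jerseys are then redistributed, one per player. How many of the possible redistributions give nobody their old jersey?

1854

Let Aᵢ be the assignments in which player i gets their old jersey. We want the size of the complement of A₁∪…∪A_7.
By inclusion–exclusion this is Σ_{j=0}^{7} (−1)^j C(7,j)·(7−j)!.
Computing: 5040 − 5040 + 2520 − 840 + 210 − 42 + 7 − 1 = 1854.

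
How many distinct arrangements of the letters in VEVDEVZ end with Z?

60

With the last slot taken by Z, it remains to arrange the other 6 letters (VEVDEV).
Those 6 letters have E appearing twice and V appearing 3 times, giving (6)!/(3!·2!) = 60.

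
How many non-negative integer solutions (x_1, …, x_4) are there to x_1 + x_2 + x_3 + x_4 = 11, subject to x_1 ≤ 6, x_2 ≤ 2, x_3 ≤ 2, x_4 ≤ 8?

53

Ignoring the caps, the number of non-negative solutions to x_1+…+x_4 = 11 is C(14,3) = 364.
Subtract solutions that violate a single cap (substitute x_i' = x_i − (cap_i+1)): x_1 ≥ 7 gives C(7,3) = 35; x_2 ≥ 3 gives C(11,3) = 165; x_3 ≥ 3 gives C(11,3) = 165; x_4 ≥ 9 gives C(5,3) = 10. Together 375.
Add back pairs where two caps are both exceeded: 4 + 4 + 0 + 56 + 0 + 0 = 64.
By inclusion–exclusion the count is 364 − 375 + 64 = 53.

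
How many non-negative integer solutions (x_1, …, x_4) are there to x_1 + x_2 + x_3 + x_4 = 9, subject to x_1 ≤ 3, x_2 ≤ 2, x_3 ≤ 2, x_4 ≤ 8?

35

Without the upper bounds there are C(12,3) = 220 ways to split 9 among 4 variables.
Subtract solutions that violate a single cap (substitute x_i' = x_i − (cap_i+1)): x_1 ≥ 4 gives C(8,3) = 56; x_2 ≥ 3 gives C(9,3) = 84; x_3 ≥ 3 gives C(9,3) = 84; x_4 ≥ 9 gives C(3,3) = 1. Together 225.
Add back pairs where two caps are both exceeded: 10 + 10 + 0 + 20 + 0 + 0 = 40.
By inclusion–exclusion the count is 220 − 225 + 40 = 35.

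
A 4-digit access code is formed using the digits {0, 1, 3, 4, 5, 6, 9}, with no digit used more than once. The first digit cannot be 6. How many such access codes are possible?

The first digit has 7−1 = 6 choices (anything except 6).
The remaining 3 digits are filled from the other 6 symbols without repetition: 6 × 5 × 4 = 120.
Total: 6 × 120 = 720.

720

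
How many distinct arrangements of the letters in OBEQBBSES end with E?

Fix E in the last position and arrange the remaining 8 letters.
Those 8 letters have B appearing 3 times and S appearing twice, giving (8)!/(3!·2!) = 3360.

3360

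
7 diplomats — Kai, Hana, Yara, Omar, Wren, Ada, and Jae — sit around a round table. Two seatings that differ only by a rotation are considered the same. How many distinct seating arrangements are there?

Fix one person's seat to break rotational symmetry; the remaining 6 people can be arranged in (6)! = 720 ways.

720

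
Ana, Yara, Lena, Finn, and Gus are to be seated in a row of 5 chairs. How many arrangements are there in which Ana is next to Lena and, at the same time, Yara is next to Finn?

24

Treat {Ana,Lena} as one block (2 orders) and {Yara,Finn} as another (2 orders).
That leaves 3 units to arrange: 2 × 2 × 3! = 4 × 6 = 24.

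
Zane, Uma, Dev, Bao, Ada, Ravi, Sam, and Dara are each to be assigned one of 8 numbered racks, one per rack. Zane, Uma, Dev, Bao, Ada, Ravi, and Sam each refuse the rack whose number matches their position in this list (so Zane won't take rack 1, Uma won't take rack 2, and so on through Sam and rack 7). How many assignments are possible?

Let Aᵢ (for 1 ≤ i ≤ 7) be the placements that put person i in their forbidden rack. Any j of these fix j positions, leaving (8−j)! ways to fill the rest, and there are C(7,j) ways to pick which j.
By inclusion–exclusion, the number of valid placements is Σ_{j=0}^{7} (−1)^j C(7,j)·(8−j)!.
Computing: 40320 − 35280 + 15120 − 4200 + 840 − 126 + 14 − 1 = 16687.

16687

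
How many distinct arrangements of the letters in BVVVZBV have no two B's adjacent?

75

Total arrangements of BVVVZBV: 7!/(4!·2!) = 105.
Arrangements with the B's together: treat BB as one letter, giving (6)!/(4!) = 30.
Hence 105 − 30 = 75.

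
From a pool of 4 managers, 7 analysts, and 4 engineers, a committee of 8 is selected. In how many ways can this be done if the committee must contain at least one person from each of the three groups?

Unrestricted: C(15,8) = 6435 ways to pick any 8 of the 15.
Subtract selections that omit an entire group: no managers → C(11,8) = 165; no analysts → C(8,8) = 1; no engineers → C(11,8) = 165.
Add back selections omitting two groups (i.e. drawn from a single group): C(4,8) + C(7,8) + C(4,8) = 0.
By inclusion–exclusion: 6435 − 331 + 0 = 6104.

6104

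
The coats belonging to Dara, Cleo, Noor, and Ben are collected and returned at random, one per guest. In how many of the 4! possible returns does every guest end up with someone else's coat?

This is the derangement count D_4: permutations of 4 items with no fixed point.
By inclusion–exclusion this is Σ_{j=0}^{4} (−1)^j C(4,j)·(4−j)!.
Computing: 24 − 24 + 12 − 4 + 1 = 9.

9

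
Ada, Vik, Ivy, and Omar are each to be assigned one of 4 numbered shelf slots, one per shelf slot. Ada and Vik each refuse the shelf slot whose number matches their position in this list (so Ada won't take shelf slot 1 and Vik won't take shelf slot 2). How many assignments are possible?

14

Let Aᵢ (for i ∈ {1, 2}) be the placements that put person i in their forbidden shelf slot. Any j of these fix j positions, leaving (4−j)! ways to fill the rest, and there are C(2,j) ways to pick which j.
By inclusion–exclusion, the number of valid placements is Σ_{j=0}^{2} (−1)^j C(2,j)·(4−j)!.
Computing: 24 − 12 + 2 = 14.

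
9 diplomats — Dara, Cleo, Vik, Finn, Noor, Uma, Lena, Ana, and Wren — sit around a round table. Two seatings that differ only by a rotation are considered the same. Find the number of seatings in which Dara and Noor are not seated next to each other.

30240

All circular seatings of 9 people number (8)! = 40320.
Seatings with Dara beside Noor: treat them as a block with 2 internal orders, giving 2 × (7)! = 10080.
Subtracting, 40320 − 10080 = 30240.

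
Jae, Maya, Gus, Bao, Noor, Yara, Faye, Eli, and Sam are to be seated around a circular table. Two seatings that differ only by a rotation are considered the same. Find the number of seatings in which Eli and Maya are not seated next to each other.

Without the restriction there are (8)! = 40320 seatings.
Seatings with Eli beside Maya: treat them as a block with 2 internal orders, giving 2 × (7)! = 10080.
Subtracting, 40320 − 10080 = 30240.

30240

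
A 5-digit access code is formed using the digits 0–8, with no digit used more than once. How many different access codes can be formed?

15120

With no repetition, fill the 5 digits in order: 9 choices, then 8, down to 5.
9 × 8 × 7 × 6 × 5 = 15120.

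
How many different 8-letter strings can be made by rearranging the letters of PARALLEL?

The 8 letters of PARALLEL have repeats: A appearing twice and L appearing 3 times.
So there are 8! / (3!·2!) = 3360 distinguishable arrangements.

3360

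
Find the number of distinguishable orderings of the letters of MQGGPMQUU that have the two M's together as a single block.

5040

Treat the 2 copies of M as a single block. The multiset to arrange is then {MM, G, G, P, Q, Q, U, U}, 8 items in all.
That gives (8)!/(2!·2!·2!) = 5040 arrangements.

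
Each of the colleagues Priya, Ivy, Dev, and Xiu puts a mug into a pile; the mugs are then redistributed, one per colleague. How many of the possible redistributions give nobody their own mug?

Let Aᵢ be the assignments in which colleague i gets their own mug. We want the size of the complement of A₁∪…∪A_4.
By inclusion–exclusion this is Σ_{j=0}^{4} (−1)^j C(4,j)·(4−j)!.
Computing: 24 − 24 + 12 − 4 + 1 = 9.

9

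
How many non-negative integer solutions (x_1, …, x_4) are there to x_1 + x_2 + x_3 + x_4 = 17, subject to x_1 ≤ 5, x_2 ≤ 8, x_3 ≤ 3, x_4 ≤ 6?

52

Ignoring the caps, the number of non-negative solutions to x_1+…+x_4 = 17 is C(20,3) = 1140.
Subtract solutions that violate a single cap (substitute x_i' = x_i − (cap_i+1)): x_1 ≥ 6 gives C(14,3) = 364; x_2 ≥ 9 gives C(11,3) = 165; x_3 ≥ 4 gives C(16,3) = 560; x_4 ≥ 7 gives C(13,3) = 286. Together 1375.
Add back pairs where two caps are both exceeded: 10 + 120 + 35 + 35 + 4 + 84 = 288.
Subtract triples: 0 + 0 + 1 + 0 = 1.
By inclusion–exclusion the count is 1140 − 1375 + 288 − 1 = 52.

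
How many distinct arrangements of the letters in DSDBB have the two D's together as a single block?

Treat the 2 copies of D as a single block. The multiset to arrange is then {DD, B, B, S}, 4 items in all.
That gives (4)!/(2!) = 12 arrangements.

12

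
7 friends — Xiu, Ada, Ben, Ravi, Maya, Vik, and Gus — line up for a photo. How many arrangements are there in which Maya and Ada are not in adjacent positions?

3600

Of the 7! = 5040 arrangements, those with Maya and Ada adjacent number 2 × 6! = 1440 (treat the pair as a block with 2 internal orders).
Complementary counting: 5040 − 1440 = 3600.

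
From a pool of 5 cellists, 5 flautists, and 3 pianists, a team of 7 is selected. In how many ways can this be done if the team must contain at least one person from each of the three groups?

Unrestricted: C(13,7) = 1716 ways to pick any 7 of the 13.
Selections missing a whole group: no cellists → C(8,7) = 8; no flautists → C(8,7) = 8; no pianists → C(10,7) = 120.
Add back selections omitting two groups (i.e. drawn from a single group): C(5,7) + C(5,7) + C(3,7) = 0.
By inclusion–exclusion: 1716 − 136 + 0 = 1580.

1580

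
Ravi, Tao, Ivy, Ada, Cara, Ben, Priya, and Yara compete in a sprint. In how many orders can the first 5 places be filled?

6720

This is an ordered selection of 5 from 8: P(8,5).
That gives 8 × 7 × 6 × 5 × 4 = 6720.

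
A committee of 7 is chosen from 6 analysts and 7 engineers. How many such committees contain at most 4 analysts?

Split by how many analysts are chosen (0 through 4).
Sum: C(6,0)·C(7,7) + C(6,1)·C(7,6) + C(6,2)·C(7,5) + C(6,3)·C(7,4) + C(6,4)·C(7,3) = 1 + 42 + 315 + 700 + 525 = 1583.

1583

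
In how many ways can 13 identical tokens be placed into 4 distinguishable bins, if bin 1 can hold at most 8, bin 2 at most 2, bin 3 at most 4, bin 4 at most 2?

By stars and bars, unrestricted non-negative solutions to x_1+…+x_4 = 13 number C(13+3,3) = 560.
Subtract solutions that violate a single cap (substitute x_i' = x_i − (cap_i+1)): x_1 ≥ 9 gives C(7,3) = 35; x_2 ≥ 3 gives C(13,3) = 286; x_3 ≥ 5 gives C(11,3) = 165; x_4 ≥ 3 gives C(13,3) = 286. Together 772.
Add back pairs where two caps are both exceeded: 4 + 0 + 4 + 56 + 120 + 56 = 240.
Subtract triples: 0 + 0 + 0 + 10 = 10.
By inclusion–exclusion the count is 560 − 772 + 240 − 10 = 18.

18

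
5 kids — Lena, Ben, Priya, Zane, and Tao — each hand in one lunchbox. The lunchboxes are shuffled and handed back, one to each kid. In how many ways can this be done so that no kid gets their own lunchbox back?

Let Aᵢ be the assignments in which kid i gets their own lunchbox. We want the size of the complement of A₁∪…∪A_5.
By inclusion–exclusion this is Σ_{j=0}^{5} (−1)^j C(5,j)·(5−j)!.
Computing: 120 − 120 + 60 − 20 + 5 − 1 = 44.

44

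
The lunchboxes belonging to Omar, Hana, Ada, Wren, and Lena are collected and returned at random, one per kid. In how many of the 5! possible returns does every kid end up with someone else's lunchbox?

Count assignments avoiding every fixed point. For any j of the 5 kids fixed to their own lunchbox, the other 5−j can be arranged in (5−j)! ways.
By inclusion–exclusion this is Σ_{j=0}^{5} (−1)^j C(5,j)·(5−j)!.
Computing: 120 − 120 + 60 − 20 + 5 − 1 = 44.

44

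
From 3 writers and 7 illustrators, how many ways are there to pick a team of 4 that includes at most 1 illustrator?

7

Split by how many illustrators are chosen (0 through 1).
Sum: C(7,0)·C(3,4) + C(7,1)·C(3,3) = 0 + 7 = 7.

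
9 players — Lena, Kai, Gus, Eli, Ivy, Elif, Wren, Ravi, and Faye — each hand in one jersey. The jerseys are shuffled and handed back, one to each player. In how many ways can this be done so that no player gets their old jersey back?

Let Aᵢ be the assignments in which player i gets their old jersey. We want the size of the complement of A₁∪…∪A_9.
By inclusion–exclusion this is Σ_{j=0}^{9} (−1)^j C(9,j)·(9−j)!.
Computing: 362880 − 362880 + 181440 − 60480 + 15120 − 3024 + 504 − 72 + 9 − 1 = 133496.

133496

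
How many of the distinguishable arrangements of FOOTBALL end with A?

1260

Fix A in the last position and arrange the remaining 7 letters.
Those 7 letters have L appearing twice and O appearing twice, giving (7)!/(2!·2!) = 1260.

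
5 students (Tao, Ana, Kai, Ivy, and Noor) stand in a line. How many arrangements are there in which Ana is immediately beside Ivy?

48

Glue Ana and Ivy into one block (2 internal orders), leaving 4 units to arrange in a row.
That gives 2 × 4! = 2 × 24 = 48.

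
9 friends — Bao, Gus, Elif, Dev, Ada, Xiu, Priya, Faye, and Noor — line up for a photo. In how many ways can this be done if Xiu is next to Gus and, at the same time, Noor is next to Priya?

20160

Treat {Xiu,Gus} as one block (2 orders) and {Noor,Priya} as another (2 orders).
That leaves 7 units to arrange: 2 × 2 × 7! = 4 × 5040 = 20160.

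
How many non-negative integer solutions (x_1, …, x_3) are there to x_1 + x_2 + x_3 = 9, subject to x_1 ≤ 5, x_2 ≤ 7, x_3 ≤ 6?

36

Ignoring the caps, the number of non-negative solutions to x_1+…+x_3 = 9 is C(11,2) = 55.
Subtract solutions that violate a single cap (substitute x_i' = x_i − (cap_i+1)): x_1 ≥ 6 gives C(5,2) = 10; x_2 ≥ 8 gives C(3,2) = 3; x_3 ≥ 7 gives C(4,2) = 6. Together 19.
No two caps can be exceeded simultaneously, so the pair terms are all 0.
By inclusion–exclusion the count is 55 − 19 + 0 = 36.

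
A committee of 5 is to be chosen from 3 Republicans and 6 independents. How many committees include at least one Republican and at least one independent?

120

Unrestricted: C(9,5) = 126 ways to pick any 5 of the 9.
Selections missing a whole group: no Republicans → C(6,5) = 6; no independents → C(3,5) = 0.
Both groups omitted at once is impossible, so 126 − 6 = 120.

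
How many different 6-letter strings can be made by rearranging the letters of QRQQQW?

The 6 letters of QRQQQW have repeats: Q appearing 4 times.
Dividing 6! = 720 by 4! = 24 for the repeated letters gives 30.

30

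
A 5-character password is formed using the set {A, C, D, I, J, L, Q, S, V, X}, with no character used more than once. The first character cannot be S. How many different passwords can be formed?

The first character has 10−1 = 9 choices (anything except S).
The remaining 4 characters are filled from the other 9 symbols without repetition: 9 × 8 × 7 × 6 = 3024.
Total: 9 × 3024 = 27216.

27216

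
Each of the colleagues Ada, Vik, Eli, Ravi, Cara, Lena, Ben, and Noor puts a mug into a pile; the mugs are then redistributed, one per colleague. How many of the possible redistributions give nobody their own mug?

14833

Let Aᵢ be the assignments in which colleague i gets their own mug. We want the size of the complement of A₁∪…∪A_8.
By inclusion–exclusion this is Σ_{j=0}^{8} (−1)^j C(8,j)·(8−j)!.
Computing: 40320 − 40320 + 20160 − 6720 + 1680 − 336 + 56 − 8 + 1 = 14833.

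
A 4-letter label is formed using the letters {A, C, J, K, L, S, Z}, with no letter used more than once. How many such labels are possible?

840

With no repetition, fill the 4 letters in order: 7 choices, then 6, down to 4.
That product is 7 × 6 × 5 × 4 = 840.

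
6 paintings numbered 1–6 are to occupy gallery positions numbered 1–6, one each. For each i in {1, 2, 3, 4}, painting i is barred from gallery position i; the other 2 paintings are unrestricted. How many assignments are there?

Let Aᵢ (for 1 ≤ i ≤ 4) be the placements that put painting i in its forbidden gallery position. Any j of these fix j positions, leaving (6−j)! ways to fill the rest, and there are C(4,j) ways to pick which j.
By inclusion–exclusion, the number of valid placements is Σ_{j=0}^{4} (−1)^j C(4,j)·(6−j)!.
Computing: 720 − 480 + 144 − 24 + 2 = 362.

362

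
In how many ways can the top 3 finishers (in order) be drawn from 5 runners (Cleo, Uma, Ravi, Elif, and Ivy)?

60

This is an ordered selection of 3 from 5: P(5,3).
That gives 5 × 4 × 3 = 60.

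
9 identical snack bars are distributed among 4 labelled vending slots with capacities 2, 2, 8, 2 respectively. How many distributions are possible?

26

By stars and bars, unrestricted non-negative solutions to x_1+…+x_4 = 9 number C(9+3,3) = 220.
Subtract solutions that violate a single cap (substitute x_i' = x_i − (cap_i+1)): x_1 ≥ 3 gives C(9,3) = 84; x_2 ≥ 3 gives C(9,3) = 84; x_3 ≥ 9 gives C(3,3) = 1; x_4 ≥ 3 gives C(9,3) = 84. Together 253.
Add back pairs where two caps are both exceeded: 20 + 0 + 20 + 0 + 20 + 0 = 60.
Subtract triples: 0 + 1 + 0 + 0 = 1.
By inclusion–exclusion the count is 220 − 253 + 60 − 1 = 26.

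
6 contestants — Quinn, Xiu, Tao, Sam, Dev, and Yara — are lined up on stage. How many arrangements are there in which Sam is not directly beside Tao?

480

Of the 6! = 720 arrangements, those with Sam and Tao adjacent number 2 × 5! = 240 (treat the pair as a block with 2 internal orders).
Complementary counting: 720 − 240 = 480.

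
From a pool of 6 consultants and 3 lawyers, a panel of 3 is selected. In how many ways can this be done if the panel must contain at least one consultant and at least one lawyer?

63

With no constraint there are C(9,3) = 84 possible selections.
Subtract selections that omit an entire group: no consultants → C(3,3) = 1; no lawyers → C(6,3) = 20.
Both groups omitted at once is impossible, so 84 − 21 = 63.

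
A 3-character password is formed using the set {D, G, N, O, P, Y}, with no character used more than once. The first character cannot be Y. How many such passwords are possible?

The first character has 6−1 = 5 choices (anything except Y).
The remaining 2 characters are filled from the other 5 symbols without repetition: 5 × 4 = 20.
Total: 5 × 20 = 100.

100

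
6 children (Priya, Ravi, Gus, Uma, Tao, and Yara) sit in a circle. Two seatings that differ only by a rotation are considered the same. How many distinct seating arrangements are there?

Seat Priya anywhere (absorbing the rotational symmetry), then permute the other 5: (5)! = 120.

120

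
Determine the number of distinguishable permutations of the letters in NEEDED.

60

Letter multiplicities in NEEDED: D×2, E×3, N×1.
The number of distinct arrangements is 6!/(3!·2!) = 720/12 = 60.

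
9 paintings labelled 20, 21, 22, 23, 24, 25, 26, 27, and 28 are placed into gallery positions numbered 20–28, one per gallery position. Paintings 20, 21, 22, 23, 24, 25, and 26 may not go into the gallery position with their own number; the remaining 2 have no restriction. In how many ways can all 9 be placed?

165016

Let Aᵢ (for 20 ≤ i ≤ 26) be the placements that put painting i in its forbidden gallery position. Any j of these fix j positions, leaving (9−j)! ways to fill the rest, and there are C(7,j) ways to pick which j.
By inclusion–exclusion, the number of valid placements is Σ_{j=0}^{7} (−1)^j C(7,j)·(9−j)!.
Computing: 362880 − 282240 + 105840 − 25200 + 4200 − 504 + 42 − 2 = 165016.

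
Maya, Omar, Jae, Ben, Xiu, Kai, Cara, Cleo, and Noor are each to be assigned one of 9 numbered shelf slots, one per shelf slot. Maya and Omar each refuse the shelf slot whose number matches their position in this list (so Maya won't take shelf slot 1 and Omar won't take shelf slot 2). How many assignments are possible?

Let Aᵢ (for i ∈ {1, 2}) be the placements that put person i in their forbidden shelf slot. Any j of these fix j positions, leaving (9−j)! ways to fill the rest, and there are C(2,j) ways to pick which j.
By inclusion–exclusion, the number of valid placements is Σ_{j=0}^{2} (−1)^j C(2,j)·(9−j)!.
Computing: 362880 − 80640 + 5040 = 287280.

287280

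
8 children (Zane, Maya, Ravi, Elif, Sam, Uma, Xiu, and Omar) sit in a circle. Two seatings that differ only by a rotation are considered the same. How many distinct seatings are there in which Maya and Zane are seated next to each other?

1440

Glue Maya and Zane into a block (2 internal orders). Seating 7 units around a circle gives (6)! arrangements.
So 2 × (6)! = 2 × 720 = 1440.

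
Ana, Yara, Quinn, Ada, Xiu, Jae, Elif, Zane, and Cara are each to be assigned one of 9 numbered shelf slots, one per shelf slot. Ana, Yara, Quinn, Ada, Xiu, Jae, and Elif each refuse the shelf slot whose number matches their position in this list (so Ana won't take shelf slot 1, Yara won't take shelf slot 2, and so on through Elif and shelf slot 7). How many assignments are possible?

165016

Let Aᵢ (for 1 ≤ i ≤ 7) be the placements that put person i in their forbidden shelf slot. Any j of these fix j positions, leaving (9−j)! ways to fill the rest, and there are C(7,j) ways to pick which j.
By inclusion–exclusion, the number of valid placements is Σ_{j=0}^{7} (−1)^j C(7,j)·(9−j)!.
Computing: 362880 − 282240 + 105840 − 25200 + 4200 − 504 + 42 − 2 = 165016.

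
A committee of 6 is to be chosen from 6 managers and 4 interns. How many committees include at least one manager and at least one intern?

With no constraint there are C(10,6) = 210 possible selections.
Subtract selections that omit an entire group: no managers → C(4,6) = 0; no interns → C(6,6) = 1.
Both groups omitted at once is impossible, so 210 − 1 = 209.

209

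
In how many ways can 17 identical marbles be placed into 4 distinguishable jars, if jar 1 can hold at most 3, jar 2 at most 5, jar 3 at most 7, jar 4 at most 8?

Without the upper bounds there are C(20,3) = 1140 ways to split 17 among 4 jars.
Subtract solutions that violate a single cap (substitute x_i' = x_i − (cap_i+1)): x_1 ≥ 4 gives C(16,3) = 560; x_2 ≥ 6 gives C(14,3) = 364; x_3 ≥ 8 gives C(12,3) = 220; x_4 ≥ 9 gives C(11,3) = 165. Together 1309.
Add back pairs where two caps are both exceeded: 120 + 56 + 35 + 20 + 10 + 1 = 242.
By inclusion–exclusion the count is 1140 − 1309 + 242 = 73.

73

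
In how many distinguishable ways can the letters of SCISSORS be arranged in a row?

1680

The 8 letters of SCISSORS have repeats: S appearing 4 times.
So there are 8! / (4!) = 1680 distinguishable arrangements.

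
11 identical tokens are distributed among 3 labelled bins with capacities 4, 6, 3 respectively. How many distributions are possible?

6

Ignoring the caps, the number of non-negative solutions to x_1+…+x_3 = 11 is C(13,2) = 78.
Subtract solutions that violate a single cap (substitute x_i' = x_i − (cap_i+1)): x_1 ≥ 5 gives C(8,2) = 28; x_2 ≥ 7 gives C(6,2) = 15; x_3 ≥ 4 gives C(9,2) = 36. Together 79.
Add back pairs where two caps are both exceeded: 0 + 6 + 1 = 7.
By inclusion–exclusion the count is 78 − 79 + 7 = 6.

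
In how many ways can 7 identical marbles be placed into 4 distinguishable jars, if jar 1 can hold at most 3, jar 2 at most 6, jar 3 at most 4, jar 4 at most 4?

Ignoring the caps, the number of non-negative solutions to x_1+…+x_4 = 7 is C(10,3) = 120.
Subtract solutions that violate a single cap (substitute x_i' = x_i − (cap_i+1)): x_1 ≥ 4 gives C(6,3) = 20; x_2 ≥ 7 gives C(3,3) = 1; x_3 ≥ 5 gives C(5,3) = 10; x_4 ≥ 5 gives C(5,3) = 10. Together 41.
No two caps can be exceeded simultaneously, so the pair terms are all 0.
By inclusion–exclusion the count is 120 − 41 + 0 = 79.

79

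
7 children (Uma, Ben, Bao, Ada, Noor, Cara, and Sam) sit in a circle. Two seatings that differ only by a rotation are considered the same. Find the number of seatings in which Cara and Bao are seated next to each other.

Treat {Cara, Bao} as one unit (2 internal orders) and seat the resulting 6 units around the table: (5)! circular arrangements.
So 2 × (5)! = 2 × 120 = 240.

240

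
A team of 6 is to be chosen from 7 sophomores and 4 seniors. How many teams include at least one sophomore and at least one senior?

455

Unrestricted: C(11,6) = 462 ways to pick any 6 of the 11.
Subtract selections that omit an entire group: no sophomores → C(4,6) = 0; no seniors → C(7,6) = 7.
Both groups omitted at once is impossible, so 462 − 7 = 455.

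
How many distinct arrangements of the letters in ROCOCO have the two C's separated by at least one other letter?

40

There are 6!/(3!·2!) = 60 arrangements of ROCOCO in total.
If the two C's are adjacent, glue them into one block, leaving 5 items to arrange: (5)!/(3!) = 20 ways.
Subtracting, 60 − 20 = 40 arrangements keep the C's apart.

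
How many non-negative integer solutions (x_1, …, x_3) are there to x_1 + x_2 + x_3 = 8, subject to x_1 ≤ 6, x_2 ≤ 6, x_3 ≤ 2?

18

Without the upper bounds there are C(10,2) = 45 ways to split 8 among 3 variables.
Subtract solutions that violate a single cap (substitute x_i' = x_i − (cap_i+1)): x_1 ≥ 7 gives C(3,2) = 3; x_2 ≥ 7 gives C(3,2) = 3; x_3 ≥ 3 gives C(7,2) = 21. Together 27.
No two caps can be exceeded simultaneously, so the pair terms are all 0.
By inclusion–exclusion the count is 45 − 27 + 0 = 18.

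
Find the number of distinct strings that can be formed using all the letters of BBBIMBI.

The 7 letters of BBBIMBI have repeats: B appearing 4 times and I appearing twice.
The number of distinct arrangements is 7!/(4!·2!) = 5040/48 = 105.

105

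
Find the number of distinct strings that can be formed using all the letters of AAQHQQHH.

560

AAQHQQHH has 8 letters with A appearing twice, H appearing 3 times, and Q appearing 3 times.
So there are 8! / (3!·3!·2!) = 560 distinguishable arrangements.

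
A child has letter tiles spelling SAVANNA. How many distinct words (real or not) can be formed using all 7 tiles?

SAVANNA has 7 letters with A appearing 3 times and N appearing twice.
The number of distinct arrangements is 7!/(3!·2!) = 5040/12 = 420.

420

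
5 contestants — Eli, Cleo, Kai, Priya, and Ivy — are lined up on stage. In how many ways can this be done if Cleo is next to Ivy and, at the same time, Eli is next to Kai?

Treat {Cleo,Ivy} as one block (2 orders) and {Eli,Kai} as another (2 orders).
That leaves 3 units to arrange: 2 × 2 × 3! = 4 × 6 = 24.

24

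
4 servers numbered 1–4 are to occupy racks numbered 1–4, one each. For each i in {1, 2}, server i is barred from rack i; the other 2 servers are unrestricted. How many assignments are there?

14

Let Aᵢ (for i ∈ {1, 2}) be the placements that put server i in its forbidden rack. Any j of these fix j positions, leaving (4−j)! ways to fill the rest, and there are C(2,j) ways to pick which j.
By inclusion–exclusion, the number of valid placements is Σ_{j=0}^{2} (−1)^j C(2,j)·(4−j)!.
Computing: 24 − 12 + 2 = 14.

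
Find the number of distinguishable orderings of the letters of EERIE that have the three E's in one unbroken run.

Treat the 3 copies of E as a single block. The multiset to arrange is then {EEE, I, R}, 3 items in all.
All 3 items are distinct, so there are (3)! = 6 arrangements.

6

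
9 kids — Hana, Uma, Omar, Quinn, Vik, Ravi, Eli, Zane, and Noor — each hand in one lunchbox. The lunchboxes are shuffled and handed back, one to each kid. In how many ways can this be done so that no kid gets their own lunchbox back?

133496

Count assignments avoiding every fixed point. For any j of the 9 kids fixed to their own lunchbox, the other 9−j can be arranged in (9−j)! ways.
By inclusion–exclusion this is Σ_{j=0}^{9} (−1)^j C(9,j)·(9−j)!.
Computing: 362880 − 362880 + 181440 − 60480 + 15120 − 3024 + 504 − 72 + 9 − 1 = 133496.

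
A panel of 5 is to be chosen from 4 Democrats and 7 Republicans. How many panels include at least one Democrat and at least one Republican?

441

Total 5-person selections from all 11: C(11,5) = 462.
Selections missing a whole group: no Democrats → C(7,5) = 21; no Republicans → C(4,5) = 0.
Both groups omitted at once is impossible, so 462 − 21 = 441.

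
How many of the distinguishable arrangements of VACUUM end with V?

With the last slot taken by V, it remains to arrange the other 5 letters (ACUUM).
Those 5 letters have U appearing twice, giving (5)!/(2!) = 60.

60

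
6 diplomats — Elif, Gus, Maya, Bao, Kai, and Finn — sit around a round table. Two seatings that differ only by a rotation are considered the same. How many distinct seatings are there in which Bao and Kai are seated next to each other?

Treat {Bao, Kai} as one unit (2 internal orders) and seat the resulting 5 units around the table: (4)! circular arrangements.
So 2 × (4)! = 2 × 24 = 48.

48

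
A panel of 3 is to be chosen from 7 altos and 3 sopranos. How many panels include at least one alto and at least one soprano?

Unrestricted: C(10,3) = 120 ways to pick any 3 of the 10.
Subtract selections that omit an entire group: no altos → C(3,3) = 1; no sopranos → C(7,3) = 35.
Both groups omitted at once is impossible, so 120 − 36 = 84.

84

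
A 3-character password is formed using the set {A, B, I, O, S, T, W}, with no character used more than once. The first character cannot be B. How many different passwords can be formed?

180

The first character has 7−1 = 6 choices (anything except B).
The remaining 2 characters are filled from the other 6 symbols without repetition: 6 × 5 = 30.
Total: 6 × 30 = 180.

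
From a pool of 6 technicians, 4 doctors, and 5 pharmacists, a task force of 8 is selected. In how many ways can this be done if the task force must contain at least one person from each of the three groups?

Total 8-person selections from all 15: C(15,8) = 6435.
Selections missing a whole group: no technicians → C(9,8) = 9; no doctors → C(11,8) = 165; no pharmacists → C(10,8) = 45.
Add back selections omitting two groups (i.e. drawn from a single group): C(6,8) + C(4,8) + C(5,8) = 0.
By inclusion–exclusion: 6435 − 219 + 0 = 6216.

6216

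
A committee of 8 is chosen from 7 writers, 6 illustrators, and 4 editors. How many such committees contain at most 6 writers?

Split by how many writers are chosen (0 through 6).
Sum: C(7,0)·C(10,8) + C(7,1)·C(10,7) + C(7,2)·C(10,6) + C(7,3)·C(10,5) + C(7,4)·C(10,4) + C(7,5)·C(10,3) + C(7,6)·C(10,2) = 45 + 840 + 4410 + 8820 + 7350 + 2520 + 315 = 24300.

24300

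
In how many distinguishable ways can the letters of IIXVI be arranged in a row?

20

Letter multiplicities in IIXVI: I×3, V×1, X×1.
Dividing 5! = 120 by 3! = 6 for the repeated letters gives 20.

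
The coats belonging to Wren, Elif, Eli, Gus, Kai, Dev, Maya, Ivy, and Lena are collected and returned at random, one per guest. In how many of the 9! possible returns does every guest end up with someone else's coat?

Let Aᵢ be the assignments in which guest i gets their own coat. We want the size of the complement of A₁∪…∪A_9.
By inclusion–exclusion this is Σ_{j=0}^{9} (−1)^j C(9,j)·(9−j)!.
Computing: 362880 − 362880 + 181440 − 60480 + 15120 − 3024 + 504 − 72 + 9 − 1 = 133496.

133496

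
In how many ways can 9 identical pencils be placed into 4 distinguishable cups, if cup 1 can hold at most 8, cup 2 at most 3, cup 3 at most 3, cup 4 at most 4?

78

Ignoring the caps, the number of non-negative solutions to x_1+…+x_4 = 9 is C(12,3) = 220.
Subtract solutions that violate a single cap (substitute x_i' = x_i − (cap_i+1)): x_1 ≥ 9 gives C(3,3) = 1; x_2 ≥ 4 gives C(8,3) = 56; x_3 ≥ 4 gives C(8,3) = 56; x_4 ≥ 5 gives C(7,3) = 35. Together 148.
Add back pairs where two caps are both exceeded: 0 + 0 + 0 + 4 + 1 + 1 = 6.
By inclusion–exclusion the count is 220 − 148 + 6 = 78.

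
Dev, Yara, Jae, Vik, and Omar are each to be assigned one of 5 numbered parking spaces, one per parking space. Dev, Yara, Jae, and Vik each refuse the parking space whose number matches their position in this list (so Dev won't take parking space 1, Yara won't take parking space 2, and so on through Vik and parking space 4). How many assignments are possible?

53

Let Aᵢ (for 1 ≤ i ≤ 4) be the placements that put person i in their forbidden parking space. Any j of these fix j positions, leaving (5−j)! ways to fill the rest, and there are C(4,j) ways to pick which j.
By inclusion–exclusion, the number of valid placements is Σ_{j=0}^{4} (−1)^j C(4,j)·(5−j)!.
Computing: 120 − 96 + 36 − 8 + 1 = 53.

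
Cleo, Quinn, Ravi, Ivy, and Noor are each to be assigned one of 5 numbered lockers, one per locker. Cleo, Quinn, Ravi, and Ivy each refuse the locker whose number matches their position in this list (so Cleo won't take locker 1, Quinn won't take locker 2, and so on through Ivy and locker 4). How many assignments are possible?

53

Let Aᵢ (for 1 ≤ i ≤ 4) be the placements that put person i in their forbidden locker. Any j of these fix j positions, leaving (5−j)! ways to fill the rest, and there are C(4,j) ways to pick which j.
By inclusion–exclusion, the number of valid placements is Σ_{j=0}^{4} (−1)^j C(4,j)·(5−j)!.
Computing: 120 − 96 + 36 − 8 + 1 = 53.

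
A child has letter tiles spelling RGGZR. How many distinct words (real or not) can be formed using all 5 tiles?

30

The 5 letters of RGGZR have repeats: G appearing twice and R appearing twice.
Dividing 5! = 120 by 2!·2! = 4 for the repeated letters gives 30.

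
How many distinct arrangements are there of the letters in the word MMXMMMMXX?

Letter multiplicities in MMXMMMMXX: M×6, X×3.
So there are 9! / (6!·3!) = 84 distinguishable arrangements.

84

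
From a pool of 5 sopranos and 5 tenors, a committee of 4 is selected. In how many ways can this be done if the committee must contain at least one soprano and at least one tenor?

200

Unrestricted: C(10,4) = 210 ways to pick any 4 of the 10.
Selections missing a whole group: no sopranos → C(5,4) = 5; no tenors → C(5,4) = 5.
Both groups omitted at once is impossible, so 210 − 10 = 200.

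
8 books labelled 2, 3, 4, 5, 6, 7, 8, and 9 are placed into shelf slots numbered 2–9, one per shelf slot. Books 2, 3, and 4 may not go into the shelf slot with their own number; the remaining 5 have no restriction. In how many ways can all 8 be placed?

Let Aᵢ (for i ∈ {2, 3, 4}) be the placements that put book i in its forbidden shelf slot. Any j of these fix j positions, leaving (8−j)! ways to fill the rest, and there are C(3,j) ways to pick which j.
By inclusion–exclusion, the number of valid placements is Σ_{j=0}^{3} (−1)^j C(3,j)·(8−j)!.
Computing: 40320 − 15120 + 2160 − 120 = 27240.

27240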